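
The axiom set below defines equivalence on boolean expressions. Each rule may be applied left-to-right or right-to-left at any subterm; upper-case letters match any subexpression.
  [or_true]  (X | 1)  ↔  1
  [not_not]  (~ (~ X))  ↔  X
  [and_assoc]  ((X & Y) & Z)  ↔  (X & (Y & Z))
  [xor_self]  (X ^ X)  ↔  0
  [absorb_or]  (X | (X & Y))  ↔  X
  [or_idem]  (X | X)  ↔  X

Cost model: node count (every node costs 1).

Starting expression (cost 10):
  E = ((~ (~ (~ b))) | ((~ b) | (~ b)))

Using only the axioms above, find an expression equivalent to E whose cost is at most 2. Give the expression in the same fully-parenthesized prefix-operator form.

(~ b)   [cost 2]

step 1: or_idem (→) rewrites ((~ b) | (~ b)) into (~ b), now ((~ (~ (~ b))) | (~ b))
step 2: not_not (→) rewrites (~ (~ b)) into b, now ((~ b) | (~ b))
step 3: or_idem (→) rewrites ((~ b) | (~ b)) into (~ b), reaching cost 2 (bound 2)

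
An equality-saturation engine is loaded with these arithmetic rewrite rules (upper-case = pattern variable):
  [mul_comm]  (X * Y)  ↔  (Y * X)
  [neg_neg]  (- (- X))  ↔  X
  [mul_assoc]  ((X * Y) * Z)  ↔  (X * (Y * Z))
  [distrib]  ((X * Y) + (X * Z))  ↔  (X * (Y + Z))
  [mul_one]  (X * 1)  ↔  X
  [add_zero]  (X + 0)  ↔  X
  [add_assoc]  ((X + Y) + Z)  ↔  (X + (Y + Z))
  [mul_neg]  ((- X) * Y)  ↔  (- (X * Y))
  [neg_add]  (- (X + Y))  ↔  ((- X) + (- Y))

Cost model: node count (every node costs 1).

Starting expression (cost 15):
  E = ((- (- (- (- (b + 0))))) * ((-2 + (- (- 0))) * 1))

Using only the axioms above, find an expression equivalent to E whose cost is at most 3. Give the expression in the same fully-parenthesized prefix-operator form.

step 1: add_zero (→) rewrites (b + 0) into b, now ((- (- (- (- b)))) * ((-2 + (- (- 0))) * 1))
step 2: neg_neg (→) rewrites (- (- (- b))) into (- b), now ((- (- b)) * ((-2 + (- (- 0))) * 1))
step 3: mul_one (→) rewrites ((-2 + (- (- 0))) * 1) into (-2 + (- (- 0))), now ((- (- b)) * (-2 + (- (- 0))))
step 4: neg_neg (→) rewrites (- (- b)) into b, now (b * (-2 + (- (- 0))))
step 5: neg_neg (→) rewrites (- (- 0)) into 0, now (b * (-2 + 0))
step 6: add_zero (→) rewrites (-2 + 0) into -2, reaching cost 3 (bound 3)

(b * -2)   [cost 3]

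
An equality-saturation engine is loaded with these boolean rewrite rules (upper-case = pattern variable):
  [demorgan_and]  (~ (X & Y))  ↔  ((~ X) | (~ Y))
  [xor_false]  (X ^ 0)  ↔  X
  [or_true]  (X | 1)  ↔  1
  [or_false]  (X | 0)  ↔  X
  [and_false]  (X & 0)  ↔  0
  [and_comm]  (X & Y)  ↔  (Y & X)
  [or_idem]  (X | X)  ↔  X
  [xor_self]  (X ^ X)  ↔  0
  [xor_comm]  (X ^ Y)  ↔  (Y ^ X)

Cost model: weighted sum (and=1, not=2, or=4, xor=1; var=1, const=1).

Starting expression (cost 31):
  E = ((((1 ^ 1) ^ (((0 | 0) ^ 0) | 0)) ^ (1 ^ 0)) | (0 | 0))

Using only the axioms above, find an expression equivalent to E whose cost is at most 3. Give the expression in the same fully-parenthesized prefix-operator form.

step 1: or_false (→) rewrites (0 | 0) into 0, now ((((1 ^ 1) ^ ((0 ^ 0) | 0)) ^ (1 ^ 0)) | (0 | 0))
step 2: xor_false (→) rewrites (0 ^ 0) into 0, now ((((1 ^ 1) ^ (0 | 0)) ^ (1 ^ 0)) | (0 | 0))
step 3: or_idem (→) rewrites (0 | 0) into 0, now ((((1 ^ 1) ^ (0 | 0)) ^ (1 ^ 0)) | 0)
step 4: xor_self (→) rewrites (1 ^ 1) into 0, now (((0 ^ (0 | 0)) ^ (1 ^ 0)) | 0)
step 5: or_false (→) rewrites (((0 ^ (0 | 0)) ^ (1 ^ 0)) | 0) into ((0 ^ (0 | 0)) ^ (1 ^ 0))
step 6: or_idem (→) rewrites (0 | 0) into 0, now ((0 ^ 0) ^ (1 ^ 0))
step 7: xor_self (→) rewrites (0 ^ 0) into 0, now (0 ^ (1 ^ 0))
step 8: xor_false (→) rewrites (1 ^ 0) into 1, reaching cost 3 (bound 3)

(0 ^ 1)   [cost 3]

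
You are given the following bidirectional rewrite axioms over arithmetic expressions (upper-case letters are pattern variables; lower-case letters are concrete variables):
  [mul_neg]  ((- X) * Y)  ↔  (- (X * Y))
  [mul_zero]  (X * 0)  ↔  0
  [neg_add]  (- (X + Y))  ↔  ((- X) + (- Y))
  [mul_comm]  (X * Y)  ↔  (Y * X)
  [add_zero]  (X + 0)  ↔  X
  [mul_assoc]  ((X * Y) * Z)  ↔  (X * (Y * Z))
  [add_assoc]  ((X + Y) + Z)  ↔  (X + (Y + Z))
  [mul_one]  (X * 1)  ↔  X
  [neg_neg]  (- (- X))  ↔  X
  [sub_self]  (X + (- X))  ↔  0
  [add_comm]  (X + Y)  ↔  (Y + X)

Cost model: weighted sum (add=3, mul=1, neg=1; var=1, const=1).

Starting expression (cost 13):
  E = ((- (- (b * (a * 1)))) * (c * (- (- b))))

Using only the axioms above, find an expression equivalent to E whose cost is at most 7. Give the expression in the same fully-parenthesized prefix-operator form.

((b * a) * (c * b))   [cost 7]

(1) (- (- b))  =[neg_neg →]=  b    ⊢ ((- (- (b * (a * 1)))) * (c * b))
(2) (a * 1)  =[mul_one →]=  a    ⊢ ((- (- (b * a))) * (c * b))
(3) (- (- (b * a)))  =[neg_neg →]=  (b * a)    ⊢ cost 7, within 7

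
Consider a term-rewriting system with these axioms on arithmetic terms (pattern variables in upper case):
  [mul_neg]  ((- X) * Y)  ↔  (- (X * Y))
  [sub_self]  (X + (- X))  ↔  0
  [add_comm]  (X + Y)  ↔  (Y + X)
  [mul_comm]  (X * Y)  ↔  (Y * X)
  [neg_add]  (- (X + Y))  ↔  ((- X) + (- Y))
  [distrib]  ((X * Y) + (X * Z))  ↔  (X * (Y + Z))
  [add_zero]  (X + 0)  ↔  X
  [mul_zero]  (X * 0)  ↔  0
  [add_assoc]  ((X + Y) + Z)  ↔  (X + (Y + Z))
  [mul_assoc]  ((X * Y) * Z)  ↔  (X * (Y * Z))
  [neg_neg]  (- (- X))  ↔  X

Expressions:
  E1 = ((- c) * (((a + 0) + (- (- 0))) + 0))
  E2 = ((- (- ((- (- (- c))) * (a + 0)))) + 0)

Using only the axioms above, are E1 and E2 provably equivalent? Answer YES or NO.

1. [add_zero →] (a + 0)  →  a;  E1 = ((- c) * ((a + (- (- 0))) + 0))
2. [neg_neg →] (- (- 0))  →  0;  E1 = ((- c) * ((a + 0) + 0))
3. [add_zero →] (a + 0)  →  a;  E1 = ((- c) * (a + 0))
4. [neg_neg ←] ((- c) * (a + 0))  →  (- (- ((- c) * (a + 0))))
5. [neg_neg ←] c  →  (- (- c));  E1 = (- (- ((- (- (- c))) * (a + 0))))
6. [add_zero ←] (- (- ((- (- (- c))) * (a + 0))))  →  ((- (- ((- (- (- c))) * (a + 0)))) + 0);  this is E2

YES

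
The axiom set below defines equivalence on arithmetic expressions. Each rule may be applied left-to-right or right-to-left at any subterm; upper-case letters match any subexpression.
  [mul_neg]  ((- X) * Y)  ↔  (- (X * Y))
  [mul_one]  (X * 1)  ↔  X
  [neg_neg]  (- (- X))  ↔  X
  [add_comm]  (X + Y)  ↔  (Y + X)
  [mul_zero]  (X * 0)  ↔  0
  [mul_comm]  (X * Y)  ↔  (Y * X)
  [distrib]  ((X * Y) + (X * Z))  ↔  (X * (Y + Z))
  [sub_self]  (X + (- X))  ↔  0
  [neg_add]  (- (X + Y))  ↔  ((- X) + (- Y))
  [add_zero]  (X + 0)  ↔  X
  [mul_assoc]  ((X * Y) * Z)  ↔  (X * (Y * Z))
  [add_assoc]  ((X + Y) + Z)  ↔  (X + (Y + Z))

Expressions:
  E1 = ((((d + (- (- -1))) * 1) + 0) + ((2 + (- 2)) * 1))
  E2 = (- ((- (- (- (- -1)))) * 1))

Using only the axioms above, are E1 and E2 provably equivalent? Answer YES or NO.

NO

The axioms are sound identities: if E1 ↔* E2 then E1 and E2 evaluate identically under any assignment.
Under d=0: E1 evaluates to -1, E2 to 1. Distinct ⇒ no rewrite sequence connects them.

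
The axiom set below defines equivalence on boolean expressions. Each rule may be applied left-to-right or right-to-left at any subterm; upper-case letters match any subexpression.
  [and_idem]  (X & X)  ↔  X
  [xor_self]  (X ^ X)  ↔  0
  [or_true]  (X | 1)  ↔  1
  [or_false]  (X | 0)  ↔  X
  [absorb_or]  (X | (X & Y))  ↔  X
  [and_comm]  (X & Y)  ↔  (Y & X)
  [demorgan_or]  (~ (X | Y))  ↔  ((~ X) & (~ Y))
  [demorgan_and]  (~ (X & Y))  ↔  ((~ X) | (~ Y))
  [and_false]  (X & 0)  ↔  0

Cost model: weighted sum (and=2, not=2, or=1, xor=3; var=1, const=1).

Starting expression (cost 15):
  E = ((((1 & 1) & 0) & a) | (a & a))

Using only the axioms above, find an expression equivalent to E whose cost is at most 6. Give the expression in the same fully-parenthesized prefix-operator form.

((0 & a) | a)   [cost 6]

1. [and_idem →] (1 & 1)  →  1;  E = (((1 & 0) & a) | (a & a))
2. [and_false →] (1 & 0)  →  0;  E = ((0 & a) | (a & a))
3. [and_idem →] (a & a)  →  a;  cost 6 ≤ 6, done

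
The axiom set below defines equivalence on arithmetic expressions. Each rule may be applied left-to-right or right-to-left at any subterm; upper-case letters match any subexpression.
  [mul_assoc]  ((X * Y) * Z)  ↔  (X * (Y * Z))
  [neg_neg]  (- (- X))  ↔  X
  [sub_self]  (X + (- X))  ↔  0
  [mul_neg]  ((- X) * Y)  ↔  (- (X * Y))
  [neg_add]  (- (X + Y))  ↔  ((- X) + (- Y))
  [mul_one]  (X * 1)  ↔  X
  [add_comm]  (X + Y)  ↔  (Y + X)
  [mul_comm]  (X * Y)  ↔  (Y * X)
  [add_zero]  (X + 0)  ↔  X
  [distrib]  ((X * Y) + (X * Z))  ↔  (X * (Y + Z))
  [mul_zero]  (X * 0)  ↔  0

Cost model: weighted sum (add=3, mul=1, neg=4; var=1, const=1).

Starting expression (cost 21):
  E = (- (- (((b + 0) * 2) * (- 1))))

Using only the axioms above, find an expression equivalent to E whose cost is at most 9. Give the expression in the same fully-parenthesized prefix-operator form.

1. [add_zero →] (b + 0)  →  b;  E = (- (- ((b * 2) * (- 1))))
2. [neg_neg →] (- (- ((b * 2) * (- 1))))  →  ((b * 2) * (- 1));  cost 9 ≤ 9, done

((b * 2) * (- 1))   [cost 9]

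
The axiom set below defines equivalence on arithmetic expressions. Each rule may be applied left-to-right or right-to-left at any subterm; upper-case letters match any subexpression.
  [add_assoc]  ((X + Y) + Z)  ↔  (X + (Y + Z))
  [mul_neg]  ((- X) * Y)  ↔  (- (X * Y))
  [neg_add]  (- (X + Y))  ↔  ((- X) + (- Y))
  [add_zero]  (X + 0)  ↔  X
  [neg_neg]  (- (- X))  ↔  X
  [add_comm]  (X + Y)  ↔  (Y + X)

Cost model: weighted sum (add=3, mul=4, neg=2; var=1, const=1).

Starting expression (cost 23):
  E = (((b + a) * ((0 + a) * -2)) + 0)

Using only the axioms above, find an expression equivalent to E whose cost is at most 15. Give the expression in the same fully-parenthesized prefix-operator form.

((b + a) * (a * -2))   [cost 15]

step 1: add_zero (→) rewrites (((b + a) * ((0 + a) * -2)) + 0) into ((b + a) * ((0 + a) * -2))
step 2: add_comm (→) rewrites (0 + a) into (a + 0), now ((b + a) * ((a + 0) * -2))
step 3: add_zero (→) rewrites (a + 0) into a, reaching cost 15 (bound 15)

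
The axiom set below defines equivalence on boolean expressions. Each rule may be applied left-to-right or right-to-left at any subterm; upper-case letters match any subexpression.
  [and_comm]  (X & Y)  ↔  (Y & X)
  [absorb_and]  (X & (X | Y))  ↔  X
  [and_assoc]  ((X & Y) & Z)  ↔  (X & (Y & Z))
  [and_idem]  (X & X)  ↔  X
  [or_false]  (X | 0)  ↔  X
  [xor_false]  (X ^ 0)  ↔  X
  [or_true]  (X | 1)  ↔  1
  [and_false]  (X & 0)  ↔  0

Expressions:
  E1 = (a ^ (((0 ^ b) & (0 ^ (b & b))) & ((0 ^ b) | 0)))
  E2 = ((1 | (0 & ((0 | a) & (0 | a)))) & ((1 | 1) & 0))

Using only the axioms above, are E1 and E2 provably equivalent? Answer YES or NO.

NO

All listed rules preserve value, hence provable equivalence implies equal values everywhere; look for a separating assignment.
a=0, b=1 gives E1 ↦ 1, E2 ↦ 0; values differ ⇒ not provably equivalent.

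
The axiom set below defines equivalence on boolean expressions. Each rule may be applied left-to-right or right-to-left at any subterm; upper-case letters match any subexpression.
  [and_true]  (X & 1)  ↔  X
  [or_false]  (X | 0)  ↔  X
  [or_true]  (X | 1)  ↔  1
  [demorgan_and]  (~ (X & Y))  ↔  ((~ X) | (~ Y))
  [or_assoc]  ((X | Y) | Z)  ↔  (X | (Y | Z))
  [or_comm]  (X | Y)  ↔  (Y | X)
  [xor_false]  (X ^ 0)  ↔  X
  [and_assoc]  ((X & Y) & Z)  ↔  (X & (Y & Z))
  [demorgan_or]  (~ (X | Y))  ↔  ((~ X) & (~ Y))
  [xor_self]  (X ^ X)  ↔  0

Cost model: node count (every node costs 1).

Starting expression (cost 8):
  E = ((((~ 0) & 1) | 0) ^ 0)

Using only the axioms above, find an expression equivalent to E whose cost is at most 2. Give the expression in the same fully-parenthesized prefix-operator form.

(1) ((~ 0) & 1)  =[and_true →]=  (~ 0)    ⊢ (((~ 0) | 0) ^ 0)
(2) (((~ 0) | 0) ^ 0)  =[xor_false →]=  ((~ 0) | 0)
(3) ((~ 0) | 0)  =[or_false →]=  (~ 0)    ⊢ cost 2, within 2

(~ 0)   [cost 2]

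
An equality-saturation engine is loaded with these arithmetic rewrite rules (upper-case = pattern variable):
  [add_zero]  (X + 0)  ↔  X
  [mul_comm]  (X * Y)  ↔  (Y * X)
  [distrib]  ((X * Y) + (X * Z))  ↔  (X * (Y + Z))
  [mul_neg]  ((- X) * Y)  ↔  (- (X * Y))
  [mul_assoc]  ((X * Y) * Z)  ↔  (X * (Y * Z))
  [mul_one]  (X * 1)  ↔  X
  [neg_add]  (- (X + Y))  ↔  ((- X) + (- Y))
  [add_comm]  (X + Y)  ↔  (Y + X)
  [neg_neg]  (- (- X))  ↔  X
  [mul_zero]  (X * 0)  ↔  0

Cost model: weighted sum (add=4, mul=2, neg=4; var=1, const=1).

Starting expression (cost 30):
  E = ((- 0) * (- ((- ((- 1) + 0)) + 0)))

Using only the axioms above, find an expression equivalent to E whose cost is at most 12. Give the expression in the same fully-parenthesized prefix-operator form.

((- 0) * (- 1))   [cost 12]

(1) ((- ((- 1) + 0)) + 0)  =[add_zero →]=  (- ((- 1) + 0))    ⊢ ((- 0) * (- (- ((- 1) + 0))))
(2) ((- 1) + 0)  =[add_zero →]=  (- 1)    ⊢ ((- 0) * (- (- (- 1))))
(3) (- (- (- 1)))  =[neg_neg →]=  (- 1)    ⊢ cost 12, within 12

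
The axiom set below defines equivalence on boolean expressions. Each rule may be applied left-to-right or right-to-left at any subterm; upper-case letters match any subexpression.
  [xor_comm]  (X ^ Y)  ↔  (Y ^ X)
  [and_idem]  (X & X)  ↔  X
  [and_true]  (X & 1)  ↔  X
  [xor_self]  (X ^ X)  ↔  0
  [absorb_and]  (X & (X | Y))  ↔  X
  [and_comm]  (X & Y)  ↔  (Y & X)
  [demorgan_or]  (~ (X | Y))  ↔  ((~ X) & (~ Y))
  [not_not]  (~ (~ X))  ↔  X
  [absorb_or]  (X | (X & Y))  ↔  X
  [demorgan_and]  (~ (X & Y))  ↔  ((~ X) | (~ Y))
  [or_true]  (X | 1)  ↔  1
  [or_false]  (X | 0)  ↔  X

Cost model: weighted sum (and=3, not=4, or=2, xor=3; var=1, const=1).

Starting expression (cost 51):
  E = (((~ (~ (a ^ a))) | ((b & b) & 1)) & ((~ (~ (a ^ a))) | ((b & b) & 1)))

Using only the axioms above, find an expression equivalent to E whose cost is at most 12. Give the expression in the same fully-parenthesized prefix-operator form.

((a ^ a) | (b & b))   [cost 12]

1. [and_idem →] (((~ (~ (a ^ a))) | ((b & b) & 1)) & ((~ (~ (a ^ a))) | ((b & b) & 1)))  →  ((~ (~ (a ^ a))) | ((b & b) & 1))
2. [not_not →] (~ (~ (a ^ a)))  →  (a ^ a);  E = ((a ^ a) | ((b & b) & 1))
3. [and_true →] ((b & b) & 1)  →  (b & b);  cost 12 ≤ 12, done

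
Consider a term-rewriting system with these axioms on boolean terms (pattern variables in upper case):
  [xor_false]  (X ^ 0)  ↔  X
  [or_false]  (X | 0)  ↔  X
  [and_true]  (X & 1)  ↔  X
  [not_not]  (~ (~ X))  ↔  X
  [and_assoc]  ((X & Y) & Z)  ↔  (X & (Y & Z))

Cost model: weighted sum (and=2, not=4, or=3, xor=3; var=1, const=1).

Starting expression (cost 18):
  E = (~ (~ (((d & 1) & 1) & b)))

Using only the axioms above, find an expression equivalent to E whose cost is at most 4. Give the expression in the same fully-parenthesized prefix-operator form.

step 1: and_true (→) rewrites ((d & 1) & 1) into (d & 1), now (~ (~ ((d & 1) & b)))
step 2: and_true (→) rewrites (d & 1) into d, now (~ (~ (d & b)))
step 3: not_not (→) rewrites (~ (~ (d & b))) into (d & b), reaching cost 4 (bound 4)

(d & b)   [cost 4]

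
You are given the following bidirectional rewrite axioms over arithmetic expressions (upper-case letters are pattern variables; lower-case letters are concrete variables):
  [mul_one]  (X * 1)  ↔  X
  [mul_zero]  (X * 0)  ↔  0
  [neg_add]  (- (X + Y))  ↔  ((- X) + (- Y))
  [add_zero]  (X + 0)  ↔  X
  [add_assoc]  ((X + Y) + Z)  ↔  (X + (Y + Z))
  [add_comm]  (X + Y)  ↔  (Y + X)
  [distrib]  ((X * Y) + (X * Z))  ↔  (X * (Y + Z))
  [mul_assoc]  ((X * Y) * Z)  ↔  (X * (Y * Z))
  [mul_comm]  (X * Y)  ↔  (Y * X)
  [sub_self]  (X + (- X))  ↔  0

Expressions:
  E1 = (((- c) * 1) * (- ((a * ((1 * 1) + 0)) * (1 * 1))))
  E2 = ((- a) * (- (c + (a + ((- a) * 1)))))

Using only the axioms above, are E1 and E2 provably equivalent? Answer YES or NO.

step 1: add_zero (→) rewrites ((1 * 1) + 0) into (1 * 1), now (((- c) * 1) * (- ((a * (1 * 1)) * (1 * 1))))
step 2: mul_one (→) rewrites (1 * 1) into 1, now (((- c) * 1) * (- ((a * 1) * (1 * 1))))
step 3: mul_one (→) rewrites (a * 1) into a, now (((- c) * 1) * (- (a * (1 * 1))))
step 4: mul_one (→) rewrites (1 * 1) into 1, now (((- c) * 1) * (- (a * 1)))
step 5: mul_one (→) rewrites (a * 1) into a, now (((- c) * 1) * (- a))
step 6: mul_one (→) rewrites ((- c) * 1) into (- c), now ((- c) * (- a))
step 7: mul_comm (→) rewrites ((- c) * (- a)) into ((- a) * (- c))
step 8: add_zero (←) rewrites c into (c + 0), now ((- a) * (- (c + 0)))
step 9: sub_self (←) rewrites 0 into (a + (- a)), now ((- a) * (- (c + (a + (- a)))))
step 10: mul_one (←) rewrites (- a) into ((- a) * 1), which is E2

YES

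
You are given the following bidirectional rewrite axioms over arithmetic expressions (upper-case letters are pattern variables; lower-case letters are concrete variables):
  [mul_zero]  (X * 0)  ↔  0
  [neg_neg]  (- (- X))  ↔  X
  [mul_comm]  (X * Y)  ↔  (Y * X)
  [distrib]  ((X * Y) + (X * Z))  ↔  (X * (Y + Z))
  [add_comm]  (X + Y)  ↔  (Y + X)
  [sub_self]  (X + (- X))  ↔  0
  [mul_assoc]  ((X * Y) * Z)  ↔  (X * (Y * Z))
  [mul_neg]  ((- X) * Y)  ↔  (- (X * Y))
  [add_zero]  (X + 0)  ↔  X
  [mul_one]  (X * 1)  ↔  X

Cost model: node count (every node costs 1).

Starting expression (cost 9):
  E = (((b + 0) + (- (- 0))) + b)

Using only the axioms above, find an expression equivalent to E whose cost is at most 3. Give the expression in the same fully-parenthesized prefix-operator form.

(b + b)   [cost 3]

(1) (- (- 0))  =[neg_neg →]=  0    ⊢ (((b + 0) + 0) + b)
(2) (b + 0)  =[add_zero →]=  b    ⊢ ((b + 0) + b)
(3) (b + 0)  =[add_zero →]=  b    ⊢ cost 3, within 3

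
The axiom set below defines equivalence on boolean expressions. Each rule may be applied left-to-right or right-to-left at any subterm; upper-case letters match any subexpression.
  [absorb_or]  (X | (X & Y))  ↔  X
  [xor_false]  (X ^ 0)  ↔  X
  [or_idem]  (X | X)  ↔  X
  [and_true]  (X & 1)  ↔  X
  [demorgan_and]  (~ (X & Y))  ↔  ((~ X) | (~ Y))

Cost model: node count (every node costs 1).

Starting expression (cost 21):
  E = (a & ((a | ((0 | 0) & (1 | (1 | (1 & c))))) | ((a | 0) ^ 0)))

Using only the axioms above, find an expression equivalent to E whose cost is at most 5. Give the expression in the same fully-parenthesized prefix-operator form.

(a & (a | 0))   [cost 5]

1. [absorb_or →] (1 | (1 & c))  →  1;  E = (a & ((a | ((0 | 0) & (1 | 1))) | ((a | 0) ^ 0)))
2. [or_idem →] (0 | 0)  →  0;  E = (a & ((a | (0 & (1 | 1))) | ((a | 0) ^ 0)))
3. [or_idem →] (1 | 1)  →  1;  E = (a & ((a | (0 & 1)) | ((a | 0) ^ 0)))
4. [xor_false →] ((a | 0) ^ 0)  →  (a | 0);  E = (a & ((a | (0 & 1)) | (a | 0)))
5. [and_true →] (0 & 1)  →  0;  E = (a & ((a | 0) | (a | 0)))
6. [or_idem →] ((a | 0) | (a | 0))  →  (a | 0);  cost 5 ≤ 5, done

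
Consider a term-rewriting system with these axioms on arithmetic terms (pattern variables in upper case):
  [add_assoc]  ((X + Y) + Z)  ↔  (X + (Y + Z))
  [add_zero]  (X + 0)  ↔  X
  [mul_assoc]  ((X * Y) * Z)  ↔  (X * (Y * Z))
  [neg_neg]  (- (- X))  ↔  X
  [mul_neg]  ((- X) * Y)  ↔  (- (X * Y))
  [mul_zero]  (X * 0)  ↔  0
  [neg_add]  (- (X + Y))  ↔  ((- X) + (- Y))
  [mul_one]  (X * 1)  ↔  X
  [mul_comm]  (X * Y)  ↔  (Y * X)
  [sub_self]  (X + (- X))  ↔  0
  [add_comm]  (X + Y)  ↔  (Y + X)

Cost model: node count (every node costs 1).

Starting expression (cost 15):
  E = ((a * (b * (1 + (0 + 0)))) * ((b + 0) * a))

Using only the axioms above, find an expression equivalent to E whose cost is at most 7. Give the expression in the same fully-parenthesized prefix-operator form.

(1) (0 + 0)  =[add_zero →]=  0    ⊢ ((a * (b * (1 + 0))) * ((b + 0) * a))
(2) (1 + 0)  =[add_zero →]=  1    ⊢ ((a * (b * 1)) * ((b + 0) * a))
(3) (b * 1)  =[mul_one →]=  b    ⊢ ((a * b) * ((b + 0) * a))
(4) (b + 0)  =[add_zero →]=  b    ⊢ cost 7, within 7

((a * b) * (b * a))   [cost 7]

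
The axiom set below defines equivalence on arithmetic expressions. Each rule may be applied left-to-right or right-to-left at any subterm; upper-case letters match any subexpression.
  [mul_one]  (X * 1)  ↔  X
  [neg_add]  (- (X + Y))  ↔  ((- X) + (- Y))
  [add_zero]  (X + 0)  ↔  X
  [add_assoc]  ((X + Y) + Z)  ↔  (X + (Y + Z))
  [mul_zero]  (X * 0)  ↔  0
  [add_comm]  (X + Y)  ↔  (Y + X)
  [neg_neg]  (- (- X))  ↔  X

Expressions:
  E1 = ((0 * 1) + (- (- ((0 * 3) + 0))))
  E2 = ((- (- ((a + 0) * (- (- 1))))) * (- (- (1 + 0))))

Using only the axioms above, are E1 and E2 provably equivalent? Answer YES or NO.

All listed rules preserve value, hence provable equivalence implies equal values everywhere; look for a separating assignment.
a=1 gives E1 ↦ 0, E2 ↦ 1; values differ ⇒ not provably equivalent.

NO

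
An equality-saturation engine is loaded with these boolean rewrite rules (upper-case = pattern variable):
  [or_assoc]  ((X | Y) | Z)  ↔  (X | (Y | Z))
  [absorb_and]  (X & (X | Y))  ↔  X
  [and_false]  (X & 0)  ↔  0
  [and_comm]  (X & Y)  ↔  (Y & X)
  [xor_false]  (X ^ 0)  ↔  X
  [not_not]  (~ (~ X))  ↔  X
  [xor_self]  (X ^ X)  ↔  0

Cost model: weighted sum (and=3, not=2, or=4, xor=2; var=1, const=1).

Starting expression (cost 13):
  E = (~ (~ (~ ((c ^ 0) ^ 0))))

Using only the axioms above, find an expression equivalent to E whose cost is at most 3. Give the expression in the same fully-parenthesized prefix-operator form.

1. [xor_false →] (c ^ 0)  →  c;  E = (~ (~ (~ (c ^ 0))))
2. [not_not →] (~ (~ (c ^ 0)))  →  (c ^ 0);  E = (~ (c ^ 0))
3. [xor_false →] (c ^ 0)  →  c;  cost 3 ≤ 3, done

(~ c)   [cost 3]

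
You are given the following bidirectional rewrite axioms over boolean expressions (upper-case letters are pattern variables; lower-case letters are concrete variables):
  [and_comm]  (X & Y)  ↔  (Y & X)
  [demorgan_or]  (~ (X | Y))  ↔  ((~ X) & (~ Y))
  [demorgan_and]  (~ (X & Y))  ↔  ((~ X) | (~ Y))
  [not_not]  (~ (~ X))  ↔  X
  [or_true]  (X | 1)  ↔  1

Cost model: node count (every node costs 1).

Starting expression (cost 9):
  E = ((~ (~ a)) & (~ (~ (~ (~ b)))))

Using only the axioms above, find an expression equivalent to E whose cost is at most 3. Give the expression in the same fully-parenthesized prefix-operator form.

step 1: not_not (→) rewrites (~ (~ (~ (~ b)))) into (~ (~ b)), now ((~ (~ a)) & (~ (~ b)))
step 2: not_not (→) rewrites (~ (~ a)) into a, now (a & (~ (~ b)))
step 3: not_not (→) rewrites (~ (~ b)) into b, reaching cost 3 (bound 3)

(a & b)   [cost 3]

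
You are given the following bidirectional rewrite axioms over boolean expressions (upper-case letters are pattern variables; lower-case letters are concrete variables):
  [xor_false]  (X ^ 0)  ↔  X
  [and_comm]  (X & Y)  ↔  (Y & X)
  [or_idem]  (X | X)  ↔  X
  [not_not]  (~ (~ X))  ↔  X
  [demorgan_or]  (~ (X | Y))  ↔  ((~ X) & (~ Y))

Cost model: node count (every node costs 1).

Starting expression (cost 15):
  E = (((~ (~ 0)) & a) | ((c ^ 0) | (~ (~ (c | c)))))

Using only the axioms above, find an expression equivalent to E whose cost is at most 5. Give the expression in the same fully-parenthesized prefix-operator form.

((0 & a) | c)   [cost 5]

1. [or_idem →] (c | c)  →  c;  E = (((~ (~ 0)) & a) | ((c ^ 0) | (~ (~ c))))
2. [not_not →] (~ (~ c))  →  c;  E = (((~ (~ 0)) & a) | ((c ^ 0) | c))
3. [not_not →] (~ (~ 0))  →  0;  E = ((0 & a) | ((c ^ 0) | c))
4. [xor_false →] (c ^ 0)  →  c;  E = ((0 & a) | (c | c))
5. [or_idem →] (c | c)  →  c;  cost 5 ≤ 5, done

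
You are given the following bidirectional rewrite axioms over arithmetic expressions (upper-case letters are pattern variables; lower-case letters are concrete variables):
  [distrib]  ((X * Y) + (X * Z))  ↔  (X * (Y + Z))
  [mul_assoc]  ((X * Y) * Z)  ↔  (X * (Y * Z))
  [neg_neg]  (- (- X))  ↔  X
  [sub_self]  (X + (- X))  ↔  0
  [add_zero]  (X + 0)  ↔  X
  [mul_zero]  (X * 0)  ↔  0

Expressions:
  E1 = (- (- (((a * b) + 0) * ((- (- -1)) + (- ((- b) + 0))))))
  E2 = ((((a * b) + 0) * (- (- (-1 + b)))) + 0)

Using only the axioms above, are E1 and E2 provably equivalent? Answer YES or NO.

YES

step 1: neg_neg (→) rewrites (- (- (((a * b) + 0) * ((- (- -1)) + (- ((- b) + 0)))))) into (((a * b) + 0) * ((- (- -1)) + (- ((- b) + 0))))
step 2: add_zero (→) rewrites ((- b) + 0) into (- b), now (((a * b) + 0) * ((- (- -1)) + (- (- b))))
step 3: neg_neg (→) rewrites (- (- -1)) into -1, now (((a * b) + 0) * (-1 + (- (- b))))
step 4: neg_neg (→) rewrites (- (- b)) into b, now (((a * b) + 0) * (-1 + b))
step 5: neg_neg (←) rewrites (-1 + b) into (- (- (-1 + b))), now (((a * b) + 0) * (- (- (-1 + b))))
step 6: add_zero (←) rewrites (((a * b) + 0) * (- (- (-1 + b)))) into ((((a * b) + 0) * (- (- (-1 + b)))) + 0), which is E2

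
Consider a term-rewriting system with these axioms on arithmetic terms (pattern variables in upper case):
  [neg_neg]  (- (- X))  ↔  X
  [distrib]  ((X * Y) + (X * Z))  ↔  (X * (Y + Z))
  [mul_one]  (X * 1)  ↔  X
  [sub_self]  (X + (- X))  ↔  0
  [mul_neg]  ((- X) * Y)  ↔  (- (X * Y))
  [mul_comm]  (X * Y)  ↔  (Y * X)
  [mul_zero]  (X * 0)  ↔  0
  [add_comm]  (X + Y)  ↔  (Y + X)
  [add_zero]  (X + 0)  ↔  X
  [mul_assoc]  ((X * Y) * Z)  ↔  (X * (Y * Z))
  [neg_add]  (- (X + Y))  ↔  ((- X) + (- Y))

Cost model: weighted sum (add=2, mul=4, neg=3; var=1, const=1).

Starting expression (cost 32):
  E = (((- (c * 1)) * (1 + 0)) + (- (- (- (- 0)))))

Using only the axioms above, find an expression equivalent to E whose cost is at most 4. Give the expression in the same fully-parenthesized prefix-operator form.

step 1: neg_neg (→) rewrites (- (- 0)) into 0, now (((- (c * 1)) * (1 + 0)) + (- (- 0)))
step 2: mul_one (→) rewrites (c * 1) into c, now (((- c) * (1 + 0)) + (- (- 0)))
step 3: add_zero (→) rewrites (1 + 0) into 1, now (((- c) * 1) + (- (- 0)))
step 4: neg_neg (→) rewrites (- (- 0)) into 0, now (((- c) * 1) + 0)
step 5: mul_one (→) rewrites ((- c) * 1) into (- c), now ((- c) + 0)
step 6: add_zero (→) rewrites ((- c) + 0) into (- c), reaching cost 4 (bound 4)

(- c)   [cost 4]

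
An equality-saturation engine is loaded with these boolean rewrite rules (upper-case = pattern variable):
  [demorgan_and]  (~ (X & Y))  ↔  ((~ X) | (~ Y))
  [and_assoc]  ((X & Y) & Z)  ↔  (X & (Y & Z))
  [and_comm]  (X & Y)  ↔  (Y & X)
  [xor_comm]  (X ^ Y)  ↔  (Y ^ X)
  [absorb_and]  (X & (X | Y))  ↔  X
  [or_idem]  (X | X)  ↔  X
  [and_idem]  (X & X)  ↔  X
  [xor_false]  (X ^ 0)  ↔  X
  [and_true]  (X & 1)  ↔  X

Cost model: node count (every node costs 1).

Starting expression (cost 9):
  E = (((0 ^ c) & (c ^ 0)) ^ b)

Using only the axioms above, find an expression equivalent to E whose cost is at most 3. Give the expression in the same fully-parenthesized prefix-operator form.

(c ^ b)   [cost 3]

step 1: xor_comm (→) rewrites (0 ^ c) into (c ^ 0), now (((c ^ 0) & (c ^ 0)) ^ b)
step 2: and_idem (→) rewrites ((c ^ 0) & (c ^ 0)) into (c ^ 0), now ((c ^ 0) ^ b)
step 3: xor_false (→) rewrites (c ^ 0) into c, reaching cost 3 (bound 3)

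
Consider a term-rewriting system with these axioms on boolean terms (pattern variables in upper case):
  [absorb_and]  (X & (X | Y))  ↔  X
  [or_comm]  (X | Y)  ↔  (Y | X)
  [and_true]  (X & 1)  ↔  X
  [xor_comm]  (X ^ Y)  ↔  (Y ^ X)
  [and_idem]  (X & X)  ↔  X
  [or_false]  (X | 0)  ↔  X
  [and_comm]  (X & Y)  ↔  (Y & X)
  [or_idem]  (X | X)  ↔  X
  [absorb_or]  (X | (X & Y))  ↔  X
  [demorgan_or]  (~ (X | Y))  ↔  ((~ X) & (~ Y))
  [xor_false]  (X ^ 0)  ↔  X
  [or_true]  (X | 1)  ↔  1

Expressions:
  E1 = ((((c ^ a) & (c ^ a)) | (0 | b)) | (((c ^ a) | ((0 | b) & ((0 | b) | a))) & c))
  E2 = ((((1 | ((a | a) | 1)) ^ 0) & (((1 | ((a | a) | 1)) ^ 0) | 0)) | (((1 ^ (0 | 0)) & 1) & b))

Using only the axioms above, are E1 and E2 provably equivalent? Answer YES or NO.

All listed rules preserve value, hence provable equivalence implies equal values everywhere; look for a separating assignment.
a=0, b=0, c=0 gives E1 ↦ 0, E2 ↦ 1; values differ ⇒ not provably equivalent.

NO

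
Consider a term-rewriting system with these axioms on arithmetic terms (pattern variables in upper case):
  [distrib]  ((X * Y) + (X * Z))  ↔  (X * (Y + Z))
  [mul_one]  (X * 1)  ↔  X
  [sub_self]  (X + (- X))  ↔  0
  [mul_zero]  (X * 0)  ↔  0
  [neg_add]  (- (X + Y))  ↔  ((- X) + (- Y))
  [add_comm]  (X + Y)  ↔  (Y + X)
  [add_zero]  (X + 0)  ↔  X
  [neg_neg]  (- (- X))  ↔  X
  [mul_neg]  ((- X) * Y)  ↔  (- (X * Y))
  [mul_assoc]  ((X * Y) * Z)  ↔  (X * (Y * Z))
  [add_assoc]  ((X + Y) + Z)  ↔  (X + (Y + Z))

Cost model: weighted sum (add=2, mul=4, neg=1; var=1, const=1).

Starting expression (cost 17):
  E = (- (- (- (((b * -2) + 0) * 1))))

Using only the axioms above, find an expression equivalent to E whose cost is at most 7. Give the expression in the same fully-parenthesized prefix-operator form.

(1) ((b * -2) + 0)  =[add_zero →]=  (b * -2)    ⊢ (- (- (- ((b * -2) * 1))))
(2) (- (- ((b * -2) * 1)))  =[neg_neg →]=  ((b * -2) * 1)    ⊢ (- ((b * -2) * 1))
(3) ((b * -2) * 1)  =[mul_one →]=  (b * -2)    ⊢ cost 7, within 7

(- (b * -2))   [cost 7]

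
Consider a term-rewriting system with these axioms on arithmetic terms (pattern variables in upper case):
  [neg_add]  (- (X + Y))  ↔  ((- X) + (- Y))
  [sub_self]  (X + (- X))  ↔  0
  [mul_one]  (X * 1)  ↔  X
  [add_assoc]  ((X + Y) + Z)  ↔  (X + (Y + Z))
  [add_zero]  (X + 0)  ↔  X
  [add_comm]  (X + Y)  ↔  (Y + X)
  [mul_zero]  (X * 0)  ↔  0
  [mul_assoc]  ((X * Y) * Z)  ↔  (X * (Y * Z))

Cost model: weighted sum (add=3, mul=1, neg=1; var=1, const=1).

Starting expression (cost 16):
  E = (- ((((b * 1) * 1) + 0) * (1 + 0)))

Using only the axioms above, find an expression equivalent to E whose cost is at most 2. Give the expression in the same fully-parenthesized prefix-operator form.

1. [add_zero →] (((b * 1) * 1) + 0)  →  ((b * 1) * 1);  E = (- (((b * 1) * 1) * (1 + 0)))
2. [add_zero →] (1 + 0)  →  1;  E = (- (((b * 1) * 1) * 1))
3. [mul_one →] (b * 1)  →  b;  E = (- ((b * 1) * 1))
4. [mul_one →] (b * 1)  →  b;  E = (- (b * 1))
5. [mul_one →] (b * 1)  →  b;  cost 2 ≤ 2, done

(- b)   [cost 2]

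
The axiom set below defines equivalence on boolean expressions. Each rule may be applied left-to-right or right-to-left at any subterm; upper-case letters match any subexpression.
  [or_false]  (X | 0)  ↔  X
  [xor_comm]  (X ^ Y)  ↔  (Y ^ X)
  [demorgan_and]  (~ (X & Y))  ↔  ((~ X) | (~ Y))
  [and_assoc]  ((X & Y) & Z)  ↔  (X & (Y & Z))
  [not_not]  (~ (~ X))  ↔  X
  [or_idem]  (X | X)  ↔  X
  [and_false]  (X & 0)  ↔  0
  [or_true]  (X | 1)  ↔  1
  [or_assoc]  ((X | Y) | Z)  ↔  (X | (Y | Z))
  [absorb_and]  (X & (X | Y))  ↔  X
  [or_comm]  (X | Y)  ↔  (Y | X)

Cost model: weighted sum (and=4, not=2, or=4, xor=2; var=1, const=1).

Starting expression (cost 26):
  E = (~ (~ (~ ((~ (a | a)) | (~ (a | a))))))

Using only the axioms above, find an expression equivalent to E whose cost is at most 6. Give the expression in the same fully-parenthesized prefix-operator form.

step 1: or_idem (→) rewrites ((~ (a | a)) | (~ (a | a))) into (~ (a | a)), now (~ (~ (~ (~ (a | a)))))
step 2: not_not (→) rewrites (~ (~ (~ (a | a)))) into (~ (a | a)), now (~ (~ (a | a)))
step 3: not_not (→) rewrites (~ (~ (a | a))) into (a | a), reaching cost 6 (bound 6)

(a | a)   [cost 6]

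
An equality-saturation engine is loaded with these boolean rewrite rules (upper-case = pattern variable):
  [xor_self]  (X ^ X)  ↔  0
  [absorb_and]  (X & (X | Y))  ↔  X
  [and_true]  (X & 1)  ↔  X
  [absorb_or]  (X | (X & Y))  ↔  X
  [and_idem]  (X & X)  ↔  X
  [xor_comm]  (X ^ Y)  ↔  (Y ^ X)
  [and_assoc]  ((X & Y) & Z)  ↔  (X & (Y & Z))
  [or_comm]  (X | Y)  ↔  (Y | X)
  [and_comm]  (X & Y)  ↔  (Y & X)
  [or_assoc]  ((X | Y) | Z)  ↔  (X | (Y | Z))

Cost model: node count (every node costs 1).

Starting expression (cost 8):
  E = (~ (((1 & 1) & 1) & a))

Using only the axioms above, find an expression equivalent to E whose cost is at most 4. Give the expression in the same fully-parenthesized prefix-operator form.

(~ (1 & a))   [cost 4]

step 1: and_assoc (→) rewrites ((1 & 1) & 1) into (1 & (1 & 1)), now (~ ((1 & (1 & 1)) & a))
step 2: and_idem (→) rewrites (1 & 1) into 1, now (~ ((1 & 1) & a))
step 3: and_true (→) rewrites (1 & 1) into 1, reaching cost 4 (bound 4)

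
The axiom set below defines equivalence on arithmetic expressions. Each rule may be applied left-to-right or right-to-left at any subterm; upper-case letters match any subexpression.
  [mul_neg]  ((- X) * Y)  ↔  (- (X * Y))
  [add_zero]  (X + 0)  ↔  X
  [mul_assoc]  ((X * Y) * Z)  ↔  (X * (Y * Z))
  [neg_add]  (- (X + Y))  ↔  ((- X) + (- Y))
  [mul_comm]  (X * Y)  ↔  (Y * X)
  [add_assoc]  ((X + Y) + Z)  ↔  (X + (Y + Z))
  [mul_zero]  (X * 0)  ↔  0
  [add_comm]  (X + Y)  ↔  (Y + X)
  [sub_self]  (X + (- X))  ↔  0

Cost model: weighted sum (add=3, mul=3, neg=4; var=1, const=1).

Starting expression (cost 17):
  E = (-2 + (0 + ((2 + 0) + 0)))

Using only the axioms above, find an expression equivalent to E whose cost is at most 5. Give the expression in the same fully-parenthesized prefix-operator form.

(-2 + 2)   [cost 5]

step 1: add_zero (→) rewrites ((2 + 0) + 0) into (2 + 0), now (-2 + (0 + (2 + 0)))
step 2: add_comm (→) rewrites (0 + (2 + 0)) into ((2 + 0) + 0), now (-2 + ((2 + 0) + 0))
step 3: add_zero (→) rewrites (2 + 0) into 2, now (-2 + (2 + 0))
step 4: add_zero (→) rewrites (2 + 0) into 2, reaching cost 5 (bound 5)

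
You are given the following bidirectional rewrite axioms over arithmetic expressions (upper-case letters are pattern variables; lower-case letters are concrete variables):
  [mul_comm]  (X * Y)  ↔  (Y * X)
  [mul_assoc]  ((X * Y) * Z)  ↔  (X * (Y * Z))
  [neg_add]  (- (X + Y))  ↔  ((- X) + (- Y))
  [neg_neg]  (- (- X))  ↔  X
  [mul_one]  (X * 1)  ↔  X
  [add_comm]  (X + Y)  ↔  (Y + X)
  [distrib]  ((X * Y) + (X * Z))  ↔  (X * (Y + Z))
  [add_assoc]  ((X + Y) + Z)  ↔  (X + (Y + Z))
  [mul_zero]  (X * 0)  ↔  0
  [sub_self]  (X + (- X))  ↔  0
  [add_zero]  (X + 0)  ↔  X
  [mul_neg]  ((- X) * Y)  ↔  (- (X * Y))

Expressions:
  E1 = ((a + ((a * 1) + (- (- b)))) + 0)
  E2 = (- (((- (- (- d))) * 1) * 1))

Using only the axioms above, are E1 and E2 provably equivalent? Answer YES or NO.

NO

All listed rules preserve value, hence provable equivalence implies equal values everywhere; look for a separating assignment.
a=0, b=0, d=1 gives E1 ↦ 0, E2 ↦ 1; values differ ⇒ not provably equivalent.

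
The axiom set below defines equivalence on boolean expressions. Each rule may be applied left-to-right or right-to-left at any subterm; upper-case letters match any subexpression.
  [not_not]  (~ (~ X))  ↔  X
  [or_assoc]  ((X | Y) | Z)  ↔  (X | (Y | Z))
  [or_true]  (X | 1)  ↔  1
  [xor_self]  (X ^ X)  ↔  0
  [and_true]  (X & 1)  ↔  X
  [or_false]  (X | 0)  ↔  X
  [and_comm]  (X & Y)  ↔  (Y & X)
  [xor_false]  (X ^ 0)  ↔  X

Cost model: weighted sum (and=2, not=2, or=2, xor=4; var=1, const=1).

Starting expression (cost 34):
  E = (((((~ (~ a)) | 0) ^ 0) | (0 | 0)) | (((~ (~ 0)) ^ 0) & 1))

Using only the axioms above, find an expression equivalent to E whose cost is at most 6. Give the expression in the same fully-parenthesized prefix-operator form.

(a ^ 0)   [cost 6]

(1) (~ (~ a))  =[not_not →]=  a    ⊢ ((((a | 0) ^ 0) | (0 | 0)) | (((~ (~ 0)) ^ 0) & 1))
(2) (a | 0)  =[or_false →]=  a    ⊢ (((a ^ 0) | (0 | 0)) | (((~ (~ 0)) ^ 0) & 1))
(3) ((~ (~ 0)) ^ 0)  =[xor_false →]=  (~ (~ 0))    ⊢ (((a ^ 0) | (0 | 0)) | ((~ (~ 0)) & 1))
(4) (0 | 0)  =[or_false →]=  0    ⊢ (((a ^ 0) | 0) | ((~ (~ 0)) & 1))
(5) (~ (~ 0))  =[not_not →]=  0    ⊢ (((a ^ 0) | 0) | (0 & 1))
(6) (0 & 1)  =[and_true →]=  0    ⊢ (((a ^ 0) | 0) | 0)
(7) ((a ^ 0) | 0)  =[or_false →]=  (a ^ 0)    ⊢ ((a ^ 0) | 0)
(8) ((a ^ 0) | 0)  =[or_false →]=  (a ^ 0)    ⊢ cost 6, within 6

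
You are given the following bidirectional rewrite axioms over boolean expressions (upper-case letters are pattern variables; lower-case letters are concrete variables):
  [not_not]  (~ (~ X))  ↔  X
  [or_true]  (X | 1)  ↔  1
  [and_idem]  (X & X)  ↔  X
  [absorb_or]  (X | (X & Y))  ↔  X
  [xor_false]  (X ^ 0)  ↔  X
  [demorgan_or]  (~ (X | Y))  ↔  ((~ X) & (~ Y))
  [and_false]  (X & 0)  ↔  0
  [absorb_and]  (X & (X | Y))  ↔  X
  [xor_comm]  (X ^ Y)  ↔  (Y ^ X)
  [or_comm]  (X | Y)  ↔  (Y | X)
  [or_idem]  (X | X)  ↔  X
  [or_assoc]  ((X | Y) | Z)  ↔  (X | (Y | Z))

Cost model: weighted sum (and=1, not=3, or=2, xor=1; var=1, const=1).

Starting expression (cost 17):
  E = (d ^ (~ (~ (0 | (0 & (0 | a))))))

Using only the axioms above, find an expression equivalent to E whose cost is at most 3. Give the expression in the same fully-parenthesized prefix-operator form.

(1) (0 & (0 | a))  =[absorb_and →]=  0    ⊢ (d ^ (~ (~ (0 | 0))))
(2) (~ (~ (0 | 0)))  =[not_not →]=  (0 | 0)    ⊢ (d ^ (0 | 0))
(3) (0 | 0)  =[or_idem →]=  0    ⊢ cost 3, within 3

(d ^ 0)   [cost 3]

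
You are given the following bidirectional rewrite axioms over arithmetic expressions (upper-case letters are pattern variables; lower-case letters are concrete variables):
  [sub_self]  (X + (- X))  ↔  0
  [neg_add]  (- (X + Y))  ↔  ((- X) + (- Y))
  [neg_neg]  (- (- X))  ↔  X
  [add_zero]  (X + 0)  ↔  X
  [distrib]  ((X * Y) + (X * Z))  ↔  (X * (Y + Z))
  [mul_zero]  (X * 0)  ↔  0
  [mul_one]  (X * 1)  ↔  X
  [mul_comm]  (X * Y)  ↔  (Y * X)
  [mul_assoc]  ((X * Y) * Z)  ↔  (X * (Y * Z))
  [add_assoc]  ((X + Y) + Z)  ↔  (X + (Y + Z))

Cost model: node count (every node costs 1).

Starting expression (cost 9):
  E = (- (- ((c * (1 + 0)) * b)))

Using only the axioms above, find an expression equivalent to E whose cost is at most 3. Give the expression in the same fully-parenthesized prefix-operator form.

1. [add_zero →] (1 + 0)  →  1;  E = (- (- ((c * 1) * b)))
2. [neg_neg →] (- (- ((c * 1) * b)))  →  ((c * 1) * b)
3. [mul_one →] (c * 1)  →  c;  cost 3 ≤ 3, done

(c * b)   [cost 3]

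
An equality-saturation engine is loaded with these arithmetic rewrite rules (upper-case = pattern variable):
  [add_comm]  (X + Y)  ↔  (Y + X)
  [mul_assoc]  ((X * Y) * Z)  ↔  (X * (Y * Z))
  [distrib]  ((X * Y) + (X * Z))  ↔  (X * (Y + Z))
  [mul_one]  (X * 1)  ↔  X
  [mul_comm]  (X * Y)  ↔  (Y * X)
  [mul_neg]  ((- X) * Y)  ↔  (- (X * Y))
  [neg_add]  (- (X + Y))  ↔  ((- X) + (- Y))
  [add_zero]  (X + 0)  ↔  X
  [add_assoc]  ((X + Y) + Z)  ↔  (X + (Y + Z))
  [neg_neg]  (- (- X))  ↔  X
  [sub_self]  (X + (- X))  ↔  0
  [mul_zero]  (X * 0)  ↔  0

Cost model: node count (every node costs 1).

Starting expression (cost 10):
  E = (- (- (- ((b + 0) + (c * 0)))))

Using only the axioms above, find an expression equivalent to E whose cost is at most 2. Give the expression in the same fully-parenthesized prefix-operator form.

(1) (- (- (- ((b + 0) + (c * 0)))))  =[neg_neg →]=  (- ((b + 0) + (c * 0)))
(2) (c * 0)  =[mul_zero →]=  0    ⊢ (- ((b + 0) + 0))
(3) (b + 0)  =[add_zero →]=  b    ⊢ (- (b + 0))
(4) (b + 0)  =[add_zero →]=  b    ⊢ cost 2, within 2

(- b)   [cost 2]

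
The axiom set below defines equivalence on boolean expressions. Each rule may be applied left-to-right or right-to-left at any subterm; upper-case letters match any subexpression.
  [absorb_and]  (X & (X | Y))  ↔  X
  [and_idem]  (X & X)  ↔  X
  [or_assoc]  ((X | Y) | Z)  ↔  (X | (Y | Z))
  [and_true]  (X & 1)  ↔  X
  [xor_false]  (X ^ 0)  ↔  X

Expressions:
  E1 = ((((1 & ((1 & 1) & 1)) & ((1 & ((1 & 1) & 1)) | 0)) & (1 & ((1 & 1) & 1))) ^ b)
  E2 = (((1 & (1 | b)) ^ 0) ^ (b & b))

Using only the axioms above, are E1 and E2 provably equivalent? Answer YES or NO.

step 1: absorb_and (→) rewrites ((1 & ((1 & 1) & 1)) & ((1 & ((1 & 1) & 1)) | 0)) into (1 & ((1 & 1) & 1)), now (((1 & ((1 & 1) & 1)) & (1 & ((1 & 1) & 1))) ^ b)
step 2: and_idem (→) rewrites ((1 & ((1 & 1) & 1)) & (1 & ((1 & 1) & 1))) into (1 & ((1 & 1) & 1)), now ((1 & ((1 & 1) & 1)) ^ b)
step 3: and_idem (→) rewrites (1 & 1) into 1, now ((1 & (1 & 1)) ^ b)
step 4: and_true (→) rewrites (1 & 1) into 1, now ((1 & 1) ^ b)
step 5: and_idem (→) rewrites (1 & 1) into 1, now (1 ^ b)
step 6: absorb_and (←) rewrites 1 into (1 & (1 | b)), now ((1 & (1 | b)) ^ b)
step 7: xor_false (←) rewrites (1 & (1 | b)) into ((1 & (1 | b)) ^ 0), now (((1 & (1 | b)) ^ 0) ^ b)
step 8: and_idem (←) rewrites b into (b & b), which is E2

YES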